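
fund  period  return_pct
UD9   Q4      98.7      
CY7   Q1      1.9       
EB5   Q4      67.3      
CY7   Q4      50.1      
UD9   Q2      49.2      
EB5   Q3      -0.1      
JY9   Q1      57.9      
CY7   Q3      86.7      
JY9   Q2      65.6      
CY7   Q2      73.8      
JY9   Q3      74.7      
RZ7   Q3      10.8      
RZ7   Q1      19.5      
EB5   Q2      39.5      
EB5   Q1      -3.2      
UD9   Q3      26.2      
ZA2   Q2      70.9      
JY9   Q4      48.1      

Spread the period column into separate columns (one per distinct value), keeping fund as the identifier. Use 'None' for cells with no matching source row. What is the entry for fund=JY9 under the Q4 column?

The long row with fund=JY9, period=Q4 has return_pct=48.1.

48.1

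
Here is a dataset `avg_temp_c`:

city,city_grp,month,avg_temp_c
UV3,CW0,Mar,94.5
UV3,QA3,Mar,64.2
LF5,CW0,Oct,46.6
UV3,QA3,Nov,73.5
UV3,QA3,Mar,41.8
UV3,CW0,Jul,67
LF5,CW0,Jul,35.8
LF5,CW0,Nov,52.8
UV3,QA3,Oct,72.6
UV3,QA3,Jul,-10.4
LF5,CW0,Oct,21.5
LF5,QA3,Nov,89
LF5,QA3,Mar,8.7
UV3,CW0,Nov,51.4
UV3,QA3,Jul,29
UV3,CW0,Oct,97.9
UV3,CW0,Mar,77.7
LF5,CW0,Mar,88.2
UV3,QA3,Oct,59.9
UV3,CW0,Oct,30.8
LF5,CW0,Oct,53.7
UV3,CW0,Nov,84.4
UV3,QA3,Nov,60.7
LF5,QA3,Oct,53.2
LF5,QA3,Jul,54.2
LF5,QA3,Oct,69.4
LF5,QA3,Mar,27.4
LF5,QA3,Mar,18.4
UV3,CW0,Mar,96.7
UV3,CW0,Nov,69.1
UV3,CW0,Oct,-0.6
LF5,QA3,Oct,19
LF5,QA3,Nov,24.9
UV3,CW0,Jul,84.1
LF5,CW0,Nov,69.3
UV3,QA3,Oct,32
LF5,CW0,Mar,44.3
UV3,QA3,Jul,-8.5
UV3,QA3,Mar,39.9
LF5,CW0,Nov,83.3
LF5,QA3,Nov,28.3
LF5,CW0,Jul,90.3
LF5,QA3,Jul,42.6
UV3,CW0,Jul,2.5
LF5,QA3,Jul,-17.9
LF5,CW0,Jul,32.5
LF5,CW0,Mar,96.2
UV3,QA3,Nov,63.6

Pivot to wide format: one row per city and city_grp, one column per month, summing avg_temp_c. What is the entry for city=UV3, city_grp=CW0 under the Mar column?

Rows with city=UV3, city_grp=CW0 and month=Mar: avg_temp_c values are 94.5, 77.7, 96.7.
94.5 + 77.7 + 96.7 = 268.9.

268.9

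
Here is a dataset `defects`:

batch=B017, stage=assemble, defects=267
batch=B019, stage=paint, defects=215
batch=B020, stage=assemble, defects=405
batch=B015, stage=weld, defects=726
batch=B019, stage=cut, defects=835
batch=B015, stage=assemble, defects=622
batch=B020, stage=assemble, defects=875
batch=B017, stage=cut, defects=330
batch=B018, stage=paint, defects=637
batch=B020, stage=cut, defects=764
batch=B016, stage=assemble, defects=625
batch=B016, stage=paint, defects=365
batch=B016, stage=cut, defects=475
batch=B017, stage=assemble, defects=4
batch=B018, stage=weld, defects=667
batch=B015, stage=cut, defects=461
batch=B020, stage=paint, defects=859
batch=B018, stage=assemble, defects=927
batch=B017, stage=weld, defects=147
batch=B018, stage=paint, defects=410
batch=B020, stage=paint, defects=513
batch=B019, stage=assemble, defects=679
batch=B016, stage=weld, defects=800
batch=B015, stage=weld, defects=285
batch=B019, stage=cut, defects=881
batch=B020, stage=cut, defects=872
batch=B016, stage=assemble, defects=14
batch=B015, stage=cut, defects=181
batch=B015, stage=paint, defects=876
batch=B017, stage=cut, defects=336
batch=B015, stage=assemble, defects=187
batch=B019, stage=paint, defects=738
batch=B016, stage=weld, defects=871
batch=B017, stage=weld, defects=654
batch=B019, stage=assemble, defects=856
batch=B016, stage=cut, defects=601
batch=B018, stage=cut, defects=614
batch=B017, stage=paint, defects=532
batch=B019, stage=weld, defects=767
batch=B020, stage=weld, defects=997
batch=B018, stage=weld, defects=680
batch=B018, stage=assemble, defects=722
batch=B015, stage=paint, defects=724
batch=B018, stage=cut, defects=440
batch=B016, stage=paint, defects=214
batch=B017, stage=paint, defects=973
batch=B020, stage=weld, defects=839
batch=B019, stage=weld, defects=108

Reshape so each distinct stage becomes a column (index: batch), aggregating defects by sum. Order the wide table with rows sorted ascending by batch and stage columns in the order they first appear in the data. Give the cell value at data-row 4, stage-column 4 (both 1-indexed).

1054

With rows sorted ascending by batch, row 4 is batch=B018. stage columns in first-appearance order: assemble, paint, weld, cut; column 4 is cut.
Long rows with batch=B018, stage=cut: 614 + 440 = 1054.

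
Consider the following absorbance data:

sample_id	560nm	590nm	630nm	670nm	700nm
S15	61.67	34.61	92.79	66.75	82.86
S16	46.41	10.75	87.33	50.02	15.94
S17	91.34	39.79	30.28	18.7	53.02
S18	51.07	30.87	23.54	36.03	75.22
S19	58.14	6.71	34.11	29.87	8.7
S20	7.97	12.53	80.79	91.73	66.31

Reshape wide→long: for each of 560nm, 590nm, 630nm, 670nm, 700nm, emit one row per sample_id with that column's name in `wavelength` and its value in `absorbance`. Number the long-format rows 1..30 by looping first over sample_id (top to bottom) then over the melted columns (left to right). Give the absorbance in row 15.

30 rows total (6 × 5). Row 15: index ⌊(15-1)/5⌋ = 2 into sample_id → S17; (15-1) mod 5 = 4 into the melted columns → 700nm.
So row 15 is (S17, 700nm, 53.02); absorbance = 53.02.

53.02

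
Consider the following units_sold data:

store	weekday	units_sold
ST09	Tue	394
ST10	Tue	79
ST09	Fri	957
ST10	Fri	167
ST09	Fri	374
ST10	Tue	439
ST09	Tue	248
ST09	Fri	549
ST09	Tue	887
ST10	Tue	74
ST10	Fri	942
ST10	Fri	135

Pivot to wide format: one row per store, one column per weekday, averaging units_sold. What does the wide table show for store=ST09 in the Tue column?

Rows with store=ST09 and weekday=Tue: units_sold values are 394, 248, 887.
(394 + 248 + 887) / 3 = 509.67.

509.67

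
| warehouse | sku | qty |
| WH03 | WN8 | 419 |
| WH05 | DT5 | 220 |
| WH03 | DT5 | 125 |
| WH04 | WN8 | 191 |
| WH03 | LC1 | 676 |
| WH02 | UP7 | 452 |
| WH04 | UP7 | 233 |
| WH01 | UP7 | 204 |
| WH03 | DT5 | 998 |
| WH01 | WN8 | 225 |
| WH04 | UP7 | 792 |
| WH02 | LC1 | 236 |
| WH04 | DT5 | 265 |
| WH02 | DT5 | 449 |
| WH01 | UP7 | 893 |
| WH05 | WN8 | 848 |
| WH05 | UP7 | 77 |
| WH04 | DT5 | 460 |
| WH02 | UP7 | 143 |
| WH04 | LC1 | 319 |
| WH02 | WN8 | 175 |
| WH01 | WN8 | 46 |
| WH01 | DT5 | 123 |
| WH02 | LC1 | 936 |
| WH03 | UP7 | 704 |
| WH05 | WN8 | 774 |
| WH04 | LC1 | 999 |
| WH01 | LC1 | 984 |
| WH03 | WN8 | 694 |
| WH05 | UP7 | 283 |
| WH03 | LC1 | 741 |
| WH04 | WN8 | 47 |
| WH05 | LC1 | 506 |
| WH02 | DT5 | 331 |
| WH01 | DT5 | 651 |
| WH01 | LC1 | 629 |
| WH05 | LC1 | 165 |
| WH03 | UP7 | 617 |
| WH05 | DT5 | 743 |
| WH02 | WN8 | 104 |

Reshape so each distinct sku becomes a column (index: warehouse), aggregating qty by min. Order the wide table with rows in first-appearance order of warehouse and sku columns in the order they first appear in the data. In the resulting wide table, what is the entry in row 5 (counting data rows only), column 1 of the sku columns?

With rows in first-appearance order of warehouse, row 5 is warehouse=WH01. sku columns in first-appearance order: WN8, DT5, LC1, UP7; column 1 is WN8.
Long rows with warehouse=WH01, sku=WN8: min(225, 46) = 46.

46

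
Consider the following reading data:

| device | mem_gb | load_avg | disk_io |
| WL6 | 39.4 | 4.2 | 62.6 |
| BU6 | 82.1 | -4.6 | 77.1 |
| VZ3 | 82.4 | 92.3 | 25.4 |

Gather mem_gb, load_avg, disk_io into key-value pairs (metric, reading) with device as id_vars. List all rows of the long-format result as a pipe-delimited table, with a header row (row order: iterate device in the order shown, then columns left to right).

Each (device, column) pair becomes one row: 3 × 3 = 9 rows.
For example, (WL6, mem_gb) → reading=39.4.

| device | metric | reading |
| WL6 | mem_gb | 39.4 |
| WL6 | load_avg | 4.2 |
| WL6 | disk_io | 62.6 |
| BU6 | mem_gb | 82.1 |
| BU6 | load_avg | -4.6 |
| BU6 | disk_io | 77.1 |
| VZ3 | mem_gb | 82.4 |
| VZ3 | load_avg | 92.3 |
| VZ3 | disk_io | 25.4 |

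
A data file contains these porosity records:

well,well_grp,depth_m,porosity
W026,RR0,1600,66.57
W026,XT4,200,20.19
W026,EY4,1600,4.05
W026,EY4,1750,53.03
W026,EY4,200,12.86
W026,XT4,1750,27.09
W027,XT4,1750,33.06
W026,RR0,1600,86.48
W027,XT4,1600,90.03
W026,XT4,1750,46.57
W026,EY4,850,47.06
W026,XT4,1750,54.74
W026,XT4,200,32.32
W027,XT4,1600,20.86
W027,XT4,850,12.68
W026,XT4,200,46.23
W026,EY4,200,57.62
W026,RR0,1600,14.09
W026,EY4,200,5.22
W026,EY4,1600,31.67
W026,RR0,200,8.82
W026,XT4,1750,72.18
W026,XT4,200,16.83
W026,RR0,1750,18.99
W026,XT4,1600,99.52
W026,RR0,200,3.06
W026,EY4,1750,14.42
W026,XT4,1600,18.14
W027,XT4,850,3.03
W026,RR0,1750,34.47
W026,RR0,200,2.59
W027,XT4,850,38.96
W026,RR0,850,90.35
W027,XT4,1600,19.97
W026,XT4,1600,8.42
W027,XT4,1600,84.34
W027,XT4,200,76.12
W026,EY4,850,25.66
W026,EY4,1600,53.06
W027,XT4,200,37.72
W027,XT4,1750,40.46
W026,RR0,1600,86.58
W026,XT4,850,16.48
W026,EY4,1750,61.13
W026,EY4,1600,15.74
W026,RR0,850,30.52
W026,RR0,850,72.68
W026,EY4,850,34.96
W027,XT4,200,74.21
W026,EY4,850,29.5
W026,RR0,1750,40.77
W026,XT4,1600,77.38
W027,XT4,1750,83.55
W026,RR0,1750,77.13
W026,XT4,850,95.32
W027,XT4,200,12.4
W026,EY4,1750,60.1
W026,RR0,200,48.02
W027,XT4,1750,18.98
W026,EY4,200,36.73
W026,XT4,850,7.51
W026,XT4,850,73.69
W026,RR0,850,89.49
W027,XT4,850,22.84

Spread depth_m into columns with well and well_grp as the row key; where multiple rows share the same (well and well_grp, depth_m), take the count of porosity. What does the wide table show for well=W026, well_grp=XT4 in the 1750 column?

Rows with well=W026, well_grp=XT4 and depth_m=1750: porosity values are 27.09, 46.57, 54.74, 72.18.
4 rows match — count = 4.

4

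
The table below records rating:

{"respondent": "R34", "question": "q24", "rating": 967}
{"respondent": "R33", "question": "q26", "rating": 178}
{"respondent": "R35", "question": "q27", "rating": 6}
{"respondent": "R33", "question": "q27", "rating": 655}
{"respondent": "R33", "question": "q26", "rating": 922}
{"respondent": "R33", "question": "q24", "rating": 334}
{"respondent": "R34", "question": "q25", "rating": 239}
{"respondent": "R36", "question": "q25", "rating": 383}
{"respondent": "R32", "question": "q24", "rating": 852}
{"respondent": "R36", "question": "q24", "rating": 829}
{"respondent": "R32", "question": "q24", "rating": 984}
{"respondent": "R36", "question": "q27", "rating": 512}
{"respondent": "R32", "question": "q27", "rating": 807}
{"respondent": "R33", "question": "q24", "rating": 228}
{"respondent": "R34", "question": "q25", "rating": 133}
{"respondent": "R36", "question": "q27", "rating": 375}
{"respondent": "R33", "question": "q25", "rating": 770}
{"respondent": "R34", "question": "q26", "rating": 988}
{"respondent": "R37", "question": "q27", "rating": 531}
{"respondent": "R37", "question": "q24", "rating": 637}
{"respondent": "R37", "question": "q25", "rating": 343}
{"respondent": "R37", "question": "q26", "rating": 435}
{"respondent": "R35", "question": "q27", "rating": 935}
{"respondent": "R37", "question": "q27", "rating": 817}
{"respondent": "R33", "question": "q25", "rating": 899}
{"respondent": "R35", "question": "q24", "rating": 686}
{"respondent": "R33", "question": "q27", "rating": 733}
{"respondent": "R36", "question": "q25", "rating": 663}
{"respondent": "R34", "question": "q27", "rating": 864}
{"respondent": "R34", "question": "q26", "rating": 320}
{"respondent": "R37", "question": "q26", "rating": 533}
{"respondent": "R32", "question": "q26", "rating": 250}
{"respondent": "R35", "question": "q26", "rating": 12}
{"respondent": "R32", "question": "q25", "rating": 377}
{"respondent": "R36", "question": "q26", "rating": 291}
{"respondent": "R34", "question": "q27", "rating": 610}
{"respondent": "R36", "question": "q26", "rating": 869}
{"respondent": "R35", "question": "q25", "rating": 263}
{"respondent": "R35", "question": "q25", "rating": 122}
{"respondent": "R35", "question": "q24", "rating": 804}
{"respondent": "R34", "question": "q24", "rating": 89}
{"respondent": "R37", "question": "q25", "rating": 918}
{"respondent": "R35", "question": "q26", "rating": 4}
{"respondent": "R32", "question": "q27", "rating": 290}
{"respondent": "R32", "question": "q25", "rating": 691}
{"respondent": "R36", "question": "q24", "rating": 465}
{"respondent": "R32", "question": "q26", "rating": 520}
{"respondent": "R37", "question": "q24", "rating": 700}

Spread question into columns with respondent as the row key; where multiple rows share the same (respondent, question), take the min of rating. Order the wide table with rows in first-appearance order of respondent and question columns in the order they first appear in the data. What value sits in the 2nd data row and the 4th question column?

With rows in first-appearance order of respondent, row 2 is respondent=R33. question columns in first-appearance order: q24, q26, q27, q25; column 4 is q25.
Long rows with respondent=R33, question=q25: min(770, 899) = 770.

770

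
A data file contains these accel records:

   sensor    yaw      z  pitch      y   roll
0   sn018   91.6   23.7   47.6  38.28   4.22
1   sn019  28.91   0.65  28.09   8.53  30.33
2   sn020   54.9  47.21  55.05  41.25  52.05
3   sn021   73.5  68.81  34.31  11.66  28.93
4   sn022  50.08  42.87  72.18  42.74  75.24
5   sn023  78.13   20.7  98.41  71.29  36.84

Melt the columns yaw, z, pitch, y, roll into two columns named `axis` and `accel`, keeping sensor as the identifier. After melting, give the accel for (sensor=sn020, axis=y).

Unpivoting turns each (sensor, wide-column) pair into one long row.
The wide cell at row sn020, column y holds 41.25, so the long row (sn020, y) has accel=41.25.

41.25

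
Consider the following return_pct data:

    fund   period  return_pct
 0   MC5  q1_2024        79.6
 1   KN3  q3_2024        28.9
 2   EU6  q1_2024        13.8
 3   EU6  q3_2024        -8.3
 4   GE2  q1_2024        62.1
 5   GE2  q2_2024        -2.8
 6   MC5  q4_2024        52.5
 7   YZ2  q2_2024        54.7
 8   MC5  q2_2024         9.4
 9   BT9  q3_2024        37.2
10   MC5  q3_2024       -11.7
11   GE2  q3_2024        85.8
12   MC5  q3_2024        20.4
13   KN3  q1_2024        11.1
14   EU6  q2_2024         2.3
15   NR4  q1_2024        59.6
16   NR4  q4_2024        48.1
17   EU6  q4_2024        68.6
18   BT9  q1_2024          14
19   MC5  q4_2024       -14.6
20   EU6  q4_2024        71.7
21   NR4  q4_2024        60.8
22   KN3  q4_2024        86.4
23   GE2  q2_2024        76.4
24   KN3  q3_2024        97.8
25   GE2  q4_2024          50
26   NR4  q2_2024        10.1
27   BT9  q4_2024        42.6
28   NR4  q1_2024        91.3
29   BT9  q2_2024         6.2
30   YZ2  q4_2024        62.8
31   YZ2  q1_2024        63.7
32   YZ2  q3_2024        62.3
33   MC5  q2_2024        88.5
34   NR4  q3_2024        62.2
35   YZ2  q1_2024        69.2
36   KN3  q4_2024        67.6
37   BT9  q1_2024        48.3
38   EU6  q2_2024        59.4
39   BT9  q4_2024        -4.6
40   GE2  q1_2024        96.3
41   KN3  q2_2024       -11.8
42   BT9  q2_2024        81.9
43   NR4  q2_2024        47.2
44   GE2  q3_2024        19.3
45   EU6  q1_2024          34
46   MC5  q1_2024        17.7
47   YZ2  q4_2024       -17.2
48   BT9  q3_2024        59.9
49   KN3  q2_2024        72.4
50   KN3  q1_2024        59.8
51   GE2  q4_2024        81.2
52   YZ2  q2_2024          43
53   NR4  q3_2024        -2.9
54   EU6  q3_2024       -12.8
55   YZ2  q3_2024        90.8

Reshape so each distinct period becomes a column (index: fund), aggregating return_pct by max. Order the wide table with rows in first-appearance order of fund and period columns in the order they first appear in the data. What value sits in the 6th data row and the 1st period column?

With rows in first-appearance order of fund, row 6 is fund=BT9. period columns in first-appearance order: q1_2024, q3_2024, q2_2024, q4_2024; column 1 is q1_2024.
Long rows with fund=BT9, period=q1_2024: max(14, 48.3) = 48.3.

48.3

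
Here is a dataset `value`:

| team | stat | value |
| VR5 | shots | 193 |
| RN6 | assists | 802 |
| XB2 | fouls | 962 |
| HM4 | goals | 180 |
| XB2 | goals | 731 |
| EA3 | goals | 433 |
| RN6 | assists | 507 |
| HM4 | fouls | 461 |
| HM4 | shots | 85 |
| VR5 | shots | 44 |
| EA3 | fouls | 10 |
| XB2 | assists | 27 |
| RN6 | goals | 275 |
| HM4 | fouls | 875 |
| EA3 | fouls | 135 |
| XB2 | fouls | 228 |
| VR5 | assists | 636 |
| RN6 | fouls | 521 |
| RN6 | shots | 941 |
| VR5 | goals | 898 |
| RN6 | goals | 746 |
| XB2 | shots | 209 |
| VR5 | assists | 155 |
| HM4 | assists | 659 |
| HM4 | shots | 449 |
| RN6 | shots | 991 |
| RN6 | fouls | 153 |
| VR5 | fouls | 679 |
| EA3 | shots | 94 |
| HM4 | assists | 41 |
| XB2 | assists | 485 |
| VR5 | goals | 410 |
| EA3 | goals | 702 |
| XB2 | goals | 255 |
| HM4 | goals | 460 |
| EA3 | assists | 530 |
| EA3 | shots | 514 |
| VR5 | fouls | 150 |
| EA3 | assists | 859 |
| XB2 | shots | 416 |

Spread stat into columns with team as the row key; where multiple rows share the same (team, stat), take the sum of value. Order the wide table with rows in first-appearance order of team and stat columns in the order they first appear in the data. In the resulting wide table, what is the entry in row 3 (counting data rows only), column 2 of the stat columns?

With rows in first-appearance order of team, row 3 is team=XB2. stat columns in first-appearance order: shots, assists, fouls, goals; column 2 is assists.
Long rows with team=XB2, stat=assists: 27 + 485 = 512.

512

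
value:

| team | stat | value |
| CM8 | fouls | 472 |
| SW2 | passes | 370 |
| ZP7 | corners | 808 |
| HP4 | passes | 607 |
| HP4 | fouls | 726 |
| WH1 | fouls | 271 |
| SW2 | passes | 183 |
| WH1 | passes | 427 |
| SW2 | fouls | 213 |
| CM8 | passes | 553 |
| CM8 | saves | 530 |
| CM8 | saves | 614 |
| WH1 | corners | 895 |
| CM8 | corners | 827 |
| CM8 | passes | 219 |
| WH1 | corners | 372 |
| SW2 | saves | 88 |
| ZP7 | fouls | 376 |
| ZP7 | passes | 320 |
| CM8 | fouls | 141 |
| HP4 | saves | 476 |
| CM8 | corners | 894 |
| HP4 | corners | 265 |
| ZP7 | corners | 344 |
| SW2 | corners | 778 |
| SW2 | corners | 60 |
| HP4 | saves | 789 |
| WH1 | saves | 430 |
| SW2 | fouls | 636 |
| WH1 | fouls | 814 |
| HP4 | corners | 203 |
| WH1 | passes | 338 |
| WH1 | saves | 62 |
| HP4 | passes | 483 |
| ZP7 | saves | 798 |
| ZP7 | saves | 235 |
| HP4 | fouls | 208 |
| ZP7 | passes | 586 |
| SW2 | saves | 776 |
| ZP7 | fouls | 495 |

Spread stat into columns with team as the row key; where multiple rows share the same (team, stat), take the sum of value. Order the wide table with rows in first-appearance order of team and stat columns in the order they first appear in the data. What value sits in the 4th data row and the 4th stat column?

With rows in first-appearance order of team, row 4 is team=HP4. stat columns in first-appearance order: fouls, passes, corners, saves; column 4 is saves.
Long rows with team=HP4, stat=saves: 476 + 789 = 1265.

1265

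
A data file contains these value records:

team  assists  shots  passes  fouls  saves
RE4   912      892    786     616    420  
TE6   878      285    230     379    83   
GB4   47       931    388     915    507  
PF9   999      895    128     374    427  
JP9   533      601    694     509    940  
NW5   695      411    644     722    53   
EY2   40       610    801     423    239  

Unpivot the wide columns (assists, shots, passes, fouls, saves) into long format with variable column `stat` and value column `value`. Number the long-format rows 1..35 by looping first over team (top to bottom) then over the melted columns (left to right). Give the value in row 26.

695

35 rows total (7 × 5). Row 26: index ⌊(26-1)/5⌋ = 5 into team → NW5; (26-1) mod 5 = 0 into the melted columns → assists.
So row 26 is (NW5, assists, 695); value = 695.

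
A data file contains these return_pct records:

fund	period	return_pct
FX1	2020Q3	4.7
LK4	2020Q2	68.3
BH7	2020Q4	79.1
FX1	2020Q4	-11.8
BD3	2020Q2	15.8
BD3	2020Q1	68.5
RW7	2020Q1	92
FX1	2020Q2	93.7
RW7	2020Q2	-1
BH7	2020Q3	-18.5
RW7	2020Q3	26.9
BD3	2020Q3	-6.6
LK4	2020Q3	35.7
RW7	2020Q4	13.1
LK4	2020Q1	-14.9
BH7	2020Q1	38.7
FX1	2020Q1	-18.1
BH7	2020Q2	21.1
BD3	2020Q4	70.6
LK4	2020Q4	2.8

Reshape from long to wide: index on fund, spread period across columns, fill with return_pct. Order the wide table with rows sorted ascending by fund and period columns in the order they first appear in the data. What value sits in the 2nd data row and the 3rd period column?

79.1

With rows sorted ascending by fund, row 2 is fund=BH7. period columns in first-appearance order: 2020Q3, 2020Q2, 2020Q4, 2020Q1; column 3 is 2020Q4.
Long rows with fund=BH7, period=2020Q4: return_pct = 79.1.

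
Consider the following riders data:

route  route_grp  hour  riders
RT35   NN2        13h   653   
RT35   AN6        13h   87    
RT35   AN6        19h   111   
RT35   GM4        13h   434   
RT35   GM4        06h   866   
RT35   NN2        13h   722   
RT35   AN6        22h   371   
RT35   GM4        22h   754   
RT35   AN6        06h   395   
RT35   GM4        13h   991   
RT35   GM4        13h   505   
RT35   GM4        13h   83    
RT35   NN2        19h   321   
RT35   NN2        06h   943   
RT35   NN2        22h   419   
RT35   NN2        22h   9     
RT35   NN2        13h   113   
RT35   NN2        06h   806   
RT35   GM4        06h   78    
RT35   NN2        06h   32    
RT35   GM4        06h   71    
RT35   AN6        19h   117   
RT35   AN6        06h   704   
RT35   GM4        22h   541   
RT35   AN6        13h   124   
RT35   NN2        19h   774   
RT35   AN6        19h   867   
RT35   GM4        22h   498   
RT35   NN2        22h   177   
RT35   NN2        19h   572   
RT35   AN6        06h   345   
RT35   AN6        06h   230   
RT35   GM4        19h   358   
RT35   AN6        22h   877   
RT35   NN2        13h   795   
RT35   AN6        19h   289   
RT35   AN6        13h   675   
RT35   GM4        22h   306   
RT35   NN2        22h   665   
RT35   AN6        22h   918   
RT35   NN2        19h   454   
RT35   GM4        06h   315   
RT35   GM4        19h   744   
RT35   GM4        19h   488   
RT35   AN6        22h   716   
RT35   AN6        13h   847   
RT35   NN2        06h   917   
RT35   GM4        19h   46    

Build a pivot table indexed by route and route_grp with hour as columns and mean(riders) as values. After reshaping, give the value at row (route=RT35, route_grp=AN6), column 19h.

Rows with route=RT35, route_grp=AN6 and hour=19h: riders values are 111, 117, 867, 289.
(111 + 117 + 867 + 289) / 4 = 346.

346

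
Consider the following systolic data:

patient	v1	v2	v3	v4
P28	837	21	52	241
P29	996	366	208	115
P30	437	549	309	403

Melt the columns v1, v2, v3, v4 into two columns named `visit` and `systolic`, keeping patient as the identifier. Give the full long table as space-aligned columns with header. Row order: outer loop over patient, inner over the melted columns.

patient  visit  systolic
P28      v1     837     
P28      v2     21      
P28      v3     52      
P28      v4     241     
P29      v1     996     
P29      v2     366     
P29      v3     208     
P29      v4     115     
P30      v1     437     
P30      v2     549     
P30      v3     309     
P30      v4     403     

Each (patient, column) pair becomes one row: 3 × 4 = 12 rows.
For example, (P28, v1) → systolic=837.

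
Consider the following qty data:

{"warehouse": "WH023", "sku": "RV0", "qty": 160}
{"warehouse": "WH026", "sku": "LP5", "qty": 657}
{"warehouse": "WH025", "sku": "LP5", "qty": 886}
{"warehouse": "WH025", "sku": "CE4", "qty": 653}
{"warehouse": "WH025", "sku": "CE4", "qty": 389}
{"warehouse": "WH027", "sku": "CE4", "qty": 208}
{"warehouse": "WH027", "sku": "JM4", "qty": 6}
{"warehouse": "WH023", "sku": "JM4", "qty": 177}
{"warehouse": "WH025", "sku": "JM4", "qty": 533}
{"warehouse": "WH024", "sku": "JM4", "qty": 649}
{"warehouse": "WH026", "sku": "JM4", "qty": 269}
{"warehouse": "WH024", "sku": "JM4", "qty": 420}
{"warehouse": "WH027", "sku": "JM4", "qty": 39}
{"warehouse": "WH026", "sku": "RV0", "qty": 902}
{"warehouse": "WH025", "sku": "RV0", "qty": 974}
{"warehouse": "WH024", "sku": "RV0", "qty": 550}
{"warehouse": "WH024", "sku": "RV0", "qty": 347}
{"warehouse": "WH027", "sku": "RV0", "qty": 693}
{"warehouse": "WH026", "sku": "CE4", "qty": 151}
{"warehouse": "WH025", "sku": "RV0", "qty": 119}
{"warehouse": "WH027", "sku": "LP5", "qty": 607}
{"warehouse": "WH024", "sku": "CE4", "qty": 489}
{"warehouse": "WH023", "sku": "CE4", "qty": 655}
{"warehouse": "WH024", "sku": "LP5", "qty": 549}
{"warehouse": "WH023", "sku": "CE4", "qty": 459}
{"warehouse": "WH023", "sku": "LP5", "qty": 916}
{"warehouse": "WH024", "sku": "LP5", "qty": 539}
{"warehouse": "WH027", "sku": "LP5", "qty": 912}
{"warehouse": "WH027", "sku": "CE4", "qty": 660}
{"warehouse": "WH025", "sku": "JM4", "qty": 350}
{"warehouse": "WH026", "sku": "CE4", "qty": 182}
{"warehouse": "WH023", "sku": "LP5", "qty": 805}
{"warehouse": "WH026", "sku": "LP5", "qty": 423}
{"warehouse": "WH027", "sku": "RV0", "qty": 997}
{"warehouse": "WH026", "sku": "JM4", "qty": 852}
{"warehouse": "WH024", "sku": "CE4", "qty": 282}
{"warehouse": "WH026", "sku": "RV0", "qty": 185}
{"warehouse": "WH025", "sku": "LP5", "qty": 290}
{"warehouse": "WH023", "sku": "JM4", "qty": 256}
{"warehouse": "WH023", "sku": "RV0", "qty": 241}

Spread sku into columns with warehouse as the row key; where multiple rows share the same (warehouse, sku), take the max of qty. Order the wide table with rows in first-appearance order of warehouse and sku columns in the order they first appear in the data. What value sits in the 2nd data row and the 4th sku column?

With rows in first-appearance order of warehouse, row 2 is warehouse=WH026. sku columns in first-appearance order: RV0, LP5, CE4, JM4; column 4 is JM4.
Long rows with warehouse=WH026, sku=JM4: max(269, 852) = 852.

852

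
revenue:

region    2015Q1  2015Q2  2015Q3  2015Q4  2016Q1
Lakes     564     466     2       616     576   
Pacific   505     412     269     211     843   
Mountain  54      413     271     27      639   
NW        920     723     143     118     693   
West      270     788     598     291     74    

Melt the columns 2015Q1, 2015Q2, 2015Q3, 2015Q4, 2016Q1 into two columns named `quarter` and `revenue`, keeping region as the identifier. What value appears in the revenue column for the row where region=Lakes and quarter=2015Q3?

Unpivoting turns each (region, wide-column) pair into one long row.
The wide cell at row Lakes, column 2015Q3 holds 2, so the long row (Lakes, 2015Q3) has revenue=2.

2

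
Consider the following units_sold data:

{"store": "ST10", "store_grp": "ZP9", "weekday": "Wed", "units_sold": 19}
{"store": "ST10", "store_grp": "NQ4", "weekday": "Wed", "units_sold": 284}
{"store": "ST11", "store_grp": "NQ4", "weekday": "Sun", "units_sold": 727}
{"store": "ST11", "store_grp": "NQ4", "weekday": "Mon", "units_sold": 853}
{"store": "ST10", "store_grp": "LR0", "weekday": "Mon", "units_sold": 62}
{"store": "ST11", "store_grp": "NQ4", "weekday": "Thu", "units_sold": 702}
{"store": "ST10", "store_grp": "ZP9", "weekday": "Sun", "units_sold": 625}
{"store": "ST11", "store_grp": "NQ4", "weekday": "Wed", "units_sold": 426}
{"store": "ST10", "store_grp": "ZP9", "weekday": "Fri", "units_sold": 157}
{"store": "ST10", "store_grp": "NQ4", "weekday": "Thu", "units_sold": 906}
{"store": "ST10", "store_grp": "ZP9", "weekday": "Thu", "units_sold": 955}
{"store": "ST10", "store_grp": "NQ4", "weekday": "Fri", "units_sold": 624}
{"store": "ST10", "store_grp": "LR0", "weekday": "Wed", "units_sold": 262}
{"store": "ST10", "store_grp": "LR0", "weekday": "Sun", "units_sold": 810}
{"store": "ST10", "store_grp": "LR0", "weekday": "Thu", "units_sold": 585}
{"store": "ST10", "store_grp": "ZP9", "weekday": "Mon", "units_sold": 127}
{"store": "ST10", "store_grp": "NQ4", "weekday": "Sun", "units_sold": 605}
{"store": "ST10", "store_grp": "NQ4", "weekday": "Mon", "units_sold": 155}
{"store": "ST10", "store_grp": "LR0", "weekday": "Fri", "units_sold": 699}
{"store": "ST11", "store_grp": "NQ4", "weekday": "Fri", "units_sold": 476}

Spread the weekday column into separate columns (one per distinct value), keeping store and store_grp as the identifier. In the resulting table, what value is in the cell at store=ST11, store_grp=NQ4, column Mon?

853

Wide layout: rows indexed by store and store_grp, columns are the 5 distinct weekday values (Wed, Sun, Mon, Thu, Fri).
Cell (store=ST11, store_grp=NQ4, weekday=Mon) draws from the long row where store=ST11, store_grp=NQ4 and weekday=Mon, which has units_sold=853.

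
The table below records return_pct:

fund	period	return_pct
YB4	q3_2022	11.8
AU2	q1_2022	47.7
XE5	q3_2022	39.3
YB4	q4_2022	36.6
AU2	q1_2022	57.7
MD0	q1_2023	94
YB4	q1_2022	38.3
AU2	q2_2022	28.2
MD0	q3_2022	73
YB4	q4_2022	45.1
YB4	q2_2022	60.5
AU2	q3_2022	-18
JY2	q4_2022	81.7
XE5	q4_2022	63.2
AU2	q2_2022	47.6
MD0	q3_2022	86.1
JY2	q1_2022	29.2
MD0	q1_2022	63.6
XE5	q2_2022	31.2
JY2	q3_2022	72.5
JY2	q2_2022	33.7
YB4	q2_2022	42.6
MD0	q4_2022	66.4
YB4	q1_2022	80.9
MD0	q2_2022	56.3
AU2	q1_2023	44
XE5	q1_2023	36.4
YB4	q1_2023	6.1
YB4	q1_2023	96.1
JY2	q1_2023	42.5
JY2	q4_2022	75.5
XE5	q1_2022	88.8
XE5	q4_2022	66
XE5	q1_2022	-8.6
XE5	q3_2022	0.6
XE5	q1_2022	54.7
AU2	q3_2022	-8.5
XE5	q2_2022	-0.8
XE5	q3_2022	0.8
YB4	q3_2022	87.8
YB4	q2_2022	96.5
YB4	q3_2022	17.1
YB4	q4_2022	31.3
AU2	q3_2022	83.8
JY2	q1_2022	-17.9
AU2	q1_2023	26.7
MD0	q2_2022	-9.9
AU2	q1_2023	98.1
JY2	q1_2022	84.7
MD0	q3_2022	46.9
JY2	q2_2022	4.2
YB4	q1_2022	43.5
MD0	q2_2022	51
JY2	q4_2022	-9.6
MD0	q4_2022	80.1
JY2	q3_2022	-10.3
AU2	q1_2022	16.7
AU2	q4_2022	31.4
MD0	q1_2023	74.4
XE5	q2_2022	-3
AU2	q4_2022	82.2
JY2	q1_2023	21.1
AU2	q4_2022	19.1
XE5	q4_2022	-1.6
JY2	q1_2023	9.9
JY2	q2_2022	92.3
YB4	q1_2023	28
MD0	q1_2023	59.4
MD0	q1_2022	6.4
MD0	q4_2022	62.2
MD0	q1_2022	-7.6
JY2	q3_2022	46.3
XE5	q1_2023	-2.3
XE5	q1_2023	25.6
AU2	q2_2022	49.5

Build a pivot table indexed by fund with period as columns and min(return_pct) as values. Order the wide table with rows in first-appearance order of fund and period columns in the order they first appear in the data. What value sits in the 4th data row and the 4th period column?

With rows in first-appearance order of fund, row 4 is fund=MD0. period columns in first-appearance order: q3_2022, q1_2022, q4_2022, q1_2023, q2_2022; column 4 is q1_2023.
Long rows with fund=MD0, period=q1_2023: min(94, 74.4, 59.4) = 59.4.

59.4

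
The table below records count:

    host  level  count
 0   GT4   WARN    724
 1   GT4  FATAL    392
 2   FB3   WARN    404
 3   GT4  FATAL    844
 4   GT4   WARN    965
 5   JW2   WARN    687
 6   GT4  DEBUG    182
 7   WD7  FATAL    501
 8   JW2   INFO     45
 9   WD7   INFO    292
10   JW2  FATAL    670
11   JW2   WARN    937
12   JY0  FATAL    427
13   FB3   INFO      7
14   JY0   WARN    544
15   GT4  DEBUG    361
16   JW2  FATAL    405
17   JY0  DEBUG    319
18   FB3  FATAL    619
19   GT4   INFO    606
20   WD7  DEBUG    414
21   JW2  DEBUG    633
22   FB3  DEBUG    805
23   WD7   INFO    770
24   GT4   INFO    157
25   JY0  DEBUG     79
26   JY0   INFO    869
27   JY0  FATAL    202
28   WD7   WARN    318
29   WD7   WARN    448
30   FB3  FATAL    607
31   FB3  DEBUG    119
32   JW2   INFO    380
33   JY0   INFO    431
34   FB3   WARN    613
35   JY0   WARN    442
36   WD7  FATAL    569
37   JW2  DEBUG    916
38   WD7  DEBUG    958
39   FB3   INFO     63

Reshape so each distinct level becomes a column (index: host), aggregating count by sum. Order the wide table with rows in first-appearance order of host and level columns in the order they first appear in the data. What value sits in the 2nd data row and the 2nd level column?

With rows in first-appearance order of host, row 2 is host=FB3. level columns in first-appearance order: WARN, FATAL, DEBUG, INFO; column 2 is FATAL.
Long rows with host=FB3, level=FATAL: 619 + 607 = 1226.

1226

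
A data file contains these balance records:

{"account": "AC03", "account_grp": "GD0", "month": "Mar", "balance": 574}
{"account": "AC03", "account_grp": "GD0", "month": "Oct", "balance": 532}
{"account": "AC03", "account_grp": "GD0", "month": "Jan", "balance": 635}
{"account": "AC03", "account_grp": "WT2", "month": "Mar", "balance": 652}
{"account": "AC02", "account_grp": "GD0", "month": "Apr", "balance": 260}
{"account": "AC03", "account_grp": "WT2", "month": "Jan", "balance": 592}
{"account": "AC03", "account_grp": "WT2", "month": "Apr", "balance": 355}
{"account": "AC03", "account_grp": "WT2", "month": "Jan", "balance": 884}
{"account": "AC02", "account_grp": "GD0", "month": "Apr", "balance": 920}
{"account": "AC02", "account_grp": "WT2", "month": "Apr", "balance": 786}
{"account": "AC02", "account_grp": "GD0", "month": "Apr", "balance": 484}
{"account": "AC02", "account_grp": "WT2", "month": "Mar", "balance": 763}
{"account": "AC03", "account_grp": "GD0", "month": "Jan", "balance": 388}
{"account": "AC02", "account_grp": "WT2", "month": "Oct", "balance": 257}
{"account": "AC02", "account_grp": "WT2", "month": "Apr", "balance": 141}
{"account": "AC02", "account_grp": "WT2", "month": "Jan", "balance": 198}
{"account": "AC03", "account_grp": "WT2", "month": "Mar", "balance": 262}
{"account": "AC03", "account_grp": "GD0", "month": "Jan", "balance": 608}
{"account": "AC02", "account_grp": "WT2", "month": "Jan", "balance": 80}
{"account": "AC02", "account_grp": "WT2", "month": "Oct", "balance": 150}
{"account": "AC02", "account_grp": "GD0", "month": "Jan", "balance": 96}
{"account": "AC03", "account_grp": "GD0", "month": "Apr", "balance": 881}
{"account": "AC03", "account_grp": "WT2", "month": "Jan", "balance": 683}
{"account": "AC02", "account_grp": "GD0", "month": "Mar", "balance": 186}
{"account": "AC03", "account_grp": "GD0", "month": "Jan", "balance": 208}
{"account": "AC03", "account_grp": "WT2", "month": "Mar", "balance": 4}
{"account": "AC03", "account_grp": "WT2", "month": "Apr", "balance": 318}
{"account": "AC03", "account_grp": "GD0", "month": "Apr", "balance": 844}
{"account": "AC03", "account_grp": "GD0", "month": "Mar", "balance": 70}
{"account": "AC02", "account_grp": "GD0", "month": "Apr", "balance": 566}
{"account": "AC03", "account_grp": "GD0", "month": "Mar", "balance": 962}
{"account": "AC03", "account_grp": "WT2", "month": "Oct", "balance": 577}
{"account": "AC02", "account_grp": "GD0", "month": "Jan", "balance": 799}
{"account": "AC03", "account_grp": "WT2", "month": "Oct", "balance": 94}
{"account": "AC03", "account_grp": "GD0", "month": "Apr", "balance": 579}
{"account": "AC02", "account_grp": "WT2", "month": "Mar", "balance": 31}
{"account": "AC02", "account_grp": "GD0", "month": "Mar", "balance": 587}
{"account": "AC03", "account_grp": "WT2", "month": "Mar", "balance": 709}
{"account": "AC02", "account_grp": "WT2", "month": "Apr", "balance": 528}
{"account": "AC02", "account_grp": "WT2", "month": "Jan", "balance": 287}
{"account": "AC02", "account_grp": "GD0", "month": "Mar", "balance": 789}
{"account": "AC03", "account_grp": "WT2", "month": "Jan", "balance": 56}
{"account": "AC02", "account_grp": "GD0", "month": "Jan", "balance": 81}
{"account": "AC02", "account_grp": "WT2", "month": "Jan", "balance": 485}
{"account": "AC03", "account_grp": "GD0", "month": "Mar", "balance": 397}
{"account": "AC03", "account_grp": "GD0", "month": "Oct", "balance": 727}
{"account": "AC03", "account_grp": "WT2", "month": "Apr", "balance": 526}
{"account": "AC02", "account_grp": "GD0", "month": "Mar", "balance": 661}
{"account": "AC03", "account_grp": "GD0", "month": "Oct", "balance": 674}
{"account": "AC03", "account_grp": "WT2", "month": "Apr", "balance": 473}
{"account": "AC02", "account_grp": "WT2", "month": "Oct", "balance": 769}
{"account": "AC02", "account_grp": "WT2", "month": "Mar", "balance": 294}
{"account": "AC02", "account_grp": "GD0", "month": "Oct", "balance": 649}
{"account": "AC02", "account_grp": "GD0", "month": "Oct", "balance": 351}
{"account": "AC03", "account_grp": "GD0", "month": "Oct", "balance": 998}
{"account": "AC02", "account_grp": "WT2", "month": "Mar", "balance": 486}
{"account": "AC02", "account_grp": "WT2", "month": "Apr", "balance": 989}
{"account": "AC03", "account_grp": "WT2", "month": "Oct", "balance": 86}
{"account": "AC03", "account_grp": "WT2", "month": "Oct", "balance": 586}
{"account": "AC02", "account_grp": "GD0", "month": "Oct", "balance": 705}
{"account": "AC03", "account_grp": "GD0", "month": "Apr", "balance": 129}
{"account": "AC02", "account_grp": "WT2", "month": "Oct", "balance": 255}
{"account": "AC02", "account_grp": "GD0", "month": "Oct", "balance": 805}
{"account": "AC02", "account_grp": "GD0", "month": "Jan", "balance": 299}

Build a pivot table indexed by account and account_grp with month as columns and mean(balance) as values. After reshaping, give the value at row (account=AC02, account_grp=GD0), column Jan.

Rows with account=AC02, account_grp=GD0 and month=Jan: balance values are 96, 799, 81, 299.
(96 + 799 + 81 + 299) / 4 = 318.75.

318.75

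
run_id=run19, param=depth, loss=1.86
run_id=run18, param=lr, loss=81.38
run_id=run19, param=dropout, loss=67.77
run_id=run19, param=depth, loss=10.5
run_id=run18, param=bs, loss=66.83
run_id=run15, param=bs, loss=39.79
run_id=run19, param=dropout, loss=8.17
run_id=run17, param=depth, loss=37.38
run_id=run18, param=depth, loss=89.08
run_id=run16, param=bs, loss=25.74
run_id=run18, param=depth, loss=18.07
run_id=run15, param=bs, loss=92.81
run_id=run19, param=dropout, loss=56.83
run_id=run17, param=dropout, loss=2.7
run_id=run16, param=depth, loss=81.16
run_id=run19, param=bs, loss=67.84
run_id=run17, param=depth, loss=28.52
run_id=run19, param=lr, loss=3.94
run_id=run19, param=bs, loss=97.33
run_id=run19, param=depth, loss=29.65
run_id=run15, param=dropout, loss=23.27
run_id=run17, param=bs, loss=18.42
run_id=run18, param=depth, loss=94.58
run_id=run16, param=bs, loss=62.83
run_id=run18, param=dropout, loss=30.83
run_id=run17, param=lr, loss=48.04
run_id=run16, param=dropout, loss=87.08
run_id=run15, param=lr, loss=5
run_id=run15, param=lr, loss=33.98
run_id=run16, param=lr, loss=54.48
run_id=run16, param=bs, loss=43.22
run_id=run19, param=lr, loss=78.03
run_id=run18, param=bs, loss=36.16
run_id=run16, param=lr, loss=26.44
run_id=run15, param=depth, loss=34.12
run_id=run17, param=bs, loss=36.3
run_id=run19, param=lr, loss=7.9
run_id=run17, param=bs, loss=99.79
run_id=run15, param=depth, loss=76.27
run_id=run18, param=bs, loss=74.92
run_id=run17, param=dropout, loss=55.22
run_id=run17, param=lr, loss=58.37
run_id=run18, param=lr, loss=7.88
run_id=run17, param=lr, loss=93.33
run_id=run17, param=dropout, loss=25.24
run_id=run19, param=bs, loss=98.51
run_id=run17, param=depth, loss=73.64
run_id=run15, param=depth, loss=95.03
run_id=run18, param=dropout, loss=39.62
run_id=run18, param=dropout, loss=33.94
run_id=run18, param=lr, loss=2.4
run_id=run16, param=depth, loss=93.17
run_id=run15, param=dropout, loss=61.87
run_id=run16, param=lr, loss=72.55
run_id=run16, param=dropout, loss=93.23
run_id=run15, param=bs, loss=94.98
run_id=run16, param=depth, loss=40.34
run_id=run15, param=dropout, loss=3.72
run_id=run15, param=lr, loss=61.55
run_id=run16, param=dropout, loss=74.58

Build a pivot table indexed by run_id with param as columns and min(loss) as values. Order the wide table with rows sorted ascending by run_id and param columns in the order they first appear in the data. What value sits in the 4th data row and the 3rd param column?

With rows sorted ascending by run_id, row 4 is run_id=run18. param columns in first-appearance order: depth, lr, dropout, bs; column 3 is dropout.
Long rows with run_id=run18, param=dropout: min(30.83, 39.62, 33.94) = 30.83.

30.83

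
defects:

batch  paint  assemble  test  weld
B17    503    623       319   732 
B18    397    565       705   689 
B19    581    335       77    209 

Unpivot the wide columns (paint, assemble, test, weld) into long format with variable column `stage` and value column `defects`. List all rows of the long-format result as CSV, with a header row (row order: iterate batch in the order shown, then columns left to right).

Each (batch, column) pair becomes one row: 3 × 4 = 12 rows.
For example, (B17, paint) → defects=503.

batch,stage,defects
B17,paint,503
B17,assemble,623
B17,test,319
B17,weld,732
B18,paint,397
B18,assemble,565
B18,test,705
B18,weld,689
B19,paint,581
B19,assemble,335
B19,test,77
B19,weld,209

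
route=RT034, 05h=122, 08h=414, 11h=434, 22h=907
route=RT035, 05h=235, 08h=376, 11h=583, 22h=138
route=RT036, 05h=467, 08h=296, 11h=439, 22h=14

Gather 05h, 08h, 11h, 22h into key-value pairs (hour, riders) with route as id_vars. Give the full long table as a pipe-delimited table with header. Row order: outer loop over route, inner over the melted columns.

| route | hour | riders |
| RT034 | 05h | 122 |
| RT034 | 08h | 414 |
| RT034 | 11h | 434 |
| RT034 | 22h | 907 |
| RT035 | 05h | 235 |
| RT035 | 08h | 376 |
| RT035 | 11h | 583 |
| RT035 | 22h | 138 |
| RT036 | 05h | 467 |
| RT036 | 08h | 296 |
| RT036 | 11h | 439 |
| RT036 | 22h | 14 |

Each (route, column) pair becomes one row: 3 × 4 = 12 rows.
For example, (RT034, 05h) → riders=122.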